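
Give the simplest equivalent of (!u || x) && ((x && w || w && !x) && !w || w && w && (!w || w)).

(!u || x) && ((x && w || w && !x) && !w || w && w && (!w || w))
= (!u || x) && (w && !w || w && w && (!w || w))   [distribution]
= (!u || x) && (w && !w || w && w)   [complement / identity]
= (!u || x) && w   [distribution]

(!u || x) && w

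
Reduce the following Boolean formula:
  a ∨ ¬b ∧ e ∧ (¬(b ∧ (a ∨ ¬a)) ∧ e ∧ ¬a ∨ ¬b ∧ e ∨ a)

a ∨ ¬b ∧ e ∧ (¬(b ∧ (a ∨ ¬a)) ∧ e ∧ ¬a ∨ ¬b ∧ e ∨ a)
= a ∨ ¬b ∧ e ∧ (¬b ∧ e ∧ ¬a ∨ ¬b ∧ e ∨ a)   — complement / identity
= a ∨ ¬b ∧ e ∧ (¬b ∧ e ∨ a)   — absorption
= a ∨ ¬b ∧ e   — absorption

a ∨ ¬b ∧ e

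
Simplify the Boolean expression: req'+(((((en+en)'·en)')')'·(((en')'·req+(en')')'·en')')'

req'+(((((en+en)'·en)')')'·(((en')'·req+(en')')'·en')')'
= req'+(((en+en)'·en)'·(((en')'·req+(en')')'·en')')'   — double negation
= req'+(((en+en)'·en)'·(((en')')'·en')')'   — absorption
= req'+(((en+en)'·en)'·(en'·en')')'   — double negation
= req'+(en+en)'·en+en'·en'   — De Morgan
= req'+en'·en+en'·en'   — idempotence
= req'+en'   — distribution

req'+en'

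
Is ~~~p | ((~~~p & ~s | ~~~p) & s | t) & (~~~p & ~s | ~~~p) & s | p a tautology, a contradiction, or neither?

tautology

~~~p | ((~~~p & ~s | ~~~p) & s | t) & (~~~p & ~s | ~~~p) & s | p
= ~~~p | (~~~p & ~s | ~~~p) & s | p
= ~~~p | ~~~p & s | p
= ~~~p | p
= ~p | p
= 1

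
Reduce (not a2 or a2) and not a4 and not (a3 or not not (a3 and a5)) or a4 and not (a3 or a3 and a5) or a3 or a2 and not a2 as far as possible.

True

(not a2 or a2) and not a4 and not (a3 or not not (a3 and a5)) or a4 and not (a3 or a3 and a5) or a3 or a2 and not a2
= not a4 and not (a3 or not not (a3 and a5)) or a4 and not (a3 or a3 and a5) or a3 or a2 and not a2
= not a4 and not (a3 or a3 and a5) or a4 and not (a3 or a3 and a5) or a3 or a2 and not a2
= not (a3 or a3 and a5) or a3 or a2 and not a2
= not (a3 or a3 and a5) or a3
= not a3 or a3
= True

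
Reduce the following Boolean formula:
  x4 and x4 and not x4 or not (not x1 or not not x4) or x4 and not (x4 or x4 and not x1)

x4 and x4 and not x4 or not (not x1 or not not x4) or x4 and not (x4 or x4 and not x1)
= x4 and not x4 or not (not x1 or not not x4) or x4 and not (x4 or x4 and not x1)   — idempotence
= x4 and not x4 or not (not x1 or not not x4) or x4 and not x4   — absorption
= not (not x1 or not not x4) or x4 and not x4   — complement / identity
= not (not x1 or not not x4)   — complement / identity
= x1 and not x4   — De Morgan

x1 and not x4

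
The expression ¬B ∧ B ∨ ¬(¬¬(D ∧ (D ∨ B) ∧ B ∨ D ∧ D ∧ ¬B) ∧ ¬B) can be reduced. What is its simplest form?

¬D ∨ B

¬B ∧ B ∨ ¬(¬¬(D ∧ (D ∨ B) ∧ B ∨ D ∧ D ∧ ¬B) ∧ ¬B)
= ¬B ∧ B ∨ ¬(¬¬(D ∧ (D ∨ B) ∧ B ∨ D ∧ ¬B) ∧ ¬B)   (idempotence)
= ¬(¬¬(D ∧ (D ∨ B) ∧ B ∨ D ∧ ¬B) ∧ ¬B)   (complement / identity)
= ¬(¬¬(D ∧ B ∨ D ∧ ¬B) ∧ ¬B)   (absorption)
= ¬(¬¬D ∧ ¬B)   (distribution)
= ¬D ∨ B   (De Morgan)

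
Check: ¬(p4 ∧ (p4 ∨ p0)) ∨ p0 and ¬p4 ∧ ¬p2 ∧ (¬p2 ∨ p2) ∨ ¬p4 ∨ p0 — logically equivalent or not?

E1: ¬(p4 ∧ (p4 ∨ p0)) ∨ p0
    = ¬p4 ∨ p0   [absorption]
E2: ¬p4 ∧ ¬p2 ∧ (¬p2 ∨ p2) ∨ ¬p4 ∨ p0
    = ¬p4 ∧ ¬p2 ∨ ¬p4 ∨ p0   [complement / identity]
    = ¬p4 ∨ p0   [absorption]
Both reduce to ¬p4 ∨ p0, so they are equivalent.

Yes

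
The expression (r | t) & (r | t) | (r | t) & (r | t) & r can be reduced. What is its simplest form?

r | t

(r | t) & (r | t) | (r | t) & (r | t) & r
= (r | t) & (r | t)   (absorption)
= r | t   (idempotence)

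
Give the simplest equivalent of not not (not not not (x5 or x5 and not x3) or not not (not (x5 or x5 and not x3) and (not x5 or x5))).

not not (not not not (x5 or x5 and not x3) or not not (not (x5 or x5 and not x3) and (not x5 or x5)))
= not (not not (x5 or x5 and not x3) and not (not (x5 or x5 and not x3) and (not x5 or x5)))   — De Morgan
= not (not not (x5 or x5 and not x3) and not not (x5 or x5 and not x3))   — complement / identity
= not not not (x5 or x5 and not x3)   — idempotence
= not not not x5   — absorption
= not x5   — double negation

not x5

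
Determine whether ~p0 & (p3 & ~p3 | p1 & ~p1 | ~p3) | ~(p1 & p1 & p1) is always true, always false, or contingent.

~p0 & (p3 & ~p3 | p1 & ~p1 | ~p3) | ~(p1 & p1 & p1)
= ~p0 & (p3 & ~p3 | p1 & ~p1 | ~p3) | ~(p1 & p1)   [idempotence]
= ~p0 & (p1 & ~p1 | ~p3) | ~(p1 & p1)   [complement / identity]
= ~p0 & (p1 & ~p1 | ~p3) | ~p1   [idempotence]
= ~p0 & ~p3 | ~p1   [complement / identity]
This depends on p0, p1, p3, so it is not a constant.

contingent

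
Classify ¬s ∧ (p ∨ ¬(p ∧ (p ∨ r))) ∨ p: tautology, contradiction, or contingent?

contingent

¬s ∧ (p ∨ ¬(p ∧ (p ∨ r))) ∨ p
= ¬s ∧ (p ∨ ¬p) ∨ p
= ¬s ∨ p
This depends on p, s, so it is not a constant.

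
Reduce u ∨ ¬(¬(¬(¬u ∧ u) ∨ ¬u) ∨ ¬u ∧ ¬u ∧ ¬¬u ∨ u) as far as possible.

u ∨ ¬(¬(¬(¬u ∧ u) ∨ ¬u) ∨ ¬u ∧ ¬u ∧ ¬¬u ∨ u)
= u ∨ ¬(¬u ∧ u ∧ u ∨ ¬u ∧ ¬u ∧ ¬¬u ∨ u)   (De Morgan)
= u ∨ ¬(¬u ∧ u ∧ u ∨ ¬u ∧ ¬u ∧ u ∨ u)   (double negation)
= u ∨ ¬(¬u ∧ u ∨ u)   (distribution)
= u ∨ ¬u   (complement / identity)
= True   (complement)

True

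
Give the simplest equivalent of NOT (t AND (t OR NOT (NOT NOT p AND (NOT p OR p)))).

NOT (t AND (t OR NOT (NOT NOT p AND (NOT p OR p))))
= NOT (t AND (t OR NOT (p AND (NOT p OR p))))   [double negation]
= NOT (t AND (t OR NOT p))   [complement / identity]
= NOT t   [absorption]

NOT t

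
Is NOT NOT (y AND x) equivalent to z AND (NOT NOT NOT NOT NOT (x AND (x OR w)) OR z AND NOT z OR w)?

No

E1: NOT NOT (y AND x)
    = y AND x   [double negation]
E2: z AND (NOT NOT NOT NOT NOT (x AND (x OR w)) OR z AND NOT z OR w)
    = z AND (NOT NOT NOT (x AND (x OR w)) OR z AND NOT z OR w)   [double negation]
    = z AND (NOT NOT NOT (x AND (x OR w)) OR w)   [complement / identity]
    = z AND (NOT (x AND (x OR w)) OR w)   [double negation]
    = z AND (NOT x OR w)   [absorption]
These differ: at w=1, x=0, y=1, z=1, E1 = 0 but E2 = 1.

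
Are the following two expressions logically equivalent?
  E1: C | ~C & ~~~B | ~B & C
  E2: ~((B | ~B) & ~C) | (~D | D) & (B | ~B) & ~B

E1: C | ~C & ~~~B | ~B & C
    = C | ~C & ~B | ~B & C   [double negation]
    = C | ~B   [distribution]
E2: ~((B | ~B) & ~C) | (~D | D) & (B | ~B) & ~B
    = ~~C | (~D | D) & (B | ~B) & ~B   [complement / identity]
    = ~~C | (B | ~B) & ~B   [complement / identity]
    = C | (B | ~B) & ~B   [double negation]
    = C | ~B   [complement / identity]
Both reduce to C | ~B, so they are equivalent.

Yes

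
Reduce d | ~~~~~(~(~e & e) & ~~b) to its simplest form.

d | ~b

d | ~~~~~(~(~e & e) & ~~b)
= d | ~~~(~(~e & e) & ~~b)   [double negation]
= d | ~~(~e & e | ~b)   [De Morgan]
= d | ~~~b   [complement / identity]
= d | ~b   [double negation]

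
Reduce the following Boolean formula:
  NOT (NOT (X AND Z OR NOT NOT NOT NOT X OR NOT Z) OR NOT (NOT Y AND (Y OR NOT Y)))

(X OR NOT Z) AND NOT Y

NOT (NOT (X AND Z OR NOT NOT NOT NOT X OR NOT Z) OR NOT (NOT Y AND (Y OR NOT Y)))
= NOT (NOT (X AND Z OR NOT NOT X OR NOT Z) OR NOT (NOT Y AND (Y OR NOT Y)))
= (X AND Z OR NOT NOT X OR NOT Z) AND NOT Y AND (Y OR NOT Y)
= (X AND Z OR X OR NOT Z) AND NOT Y AND (Y OR NOT Y)
= (X OR NOT Z) AND NOT Y AND (Y OR NOT Y)
= (X OR NOT Z) AND NOT Y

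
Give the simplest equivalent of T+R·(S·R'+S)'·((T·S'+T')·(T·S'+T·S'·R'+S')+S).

T+R·(S·R'+S)'·((T·S'+T')·(T·S'+T·S'·R'+S')+S)
= T+R·(S·R'+S)'·((T·S'+T')·(T·S'+S')+S)
= T+R·(S·R'+S)'·(T·S'+T'·S'+S)
= T+R·S'·(T·S'+T'·S'+S)
= T+R·S'·(S'+S)
= T+R·S'

T+R·S'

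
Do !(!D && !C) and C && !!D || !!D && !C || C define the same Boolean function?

Yes

E1: !(!D && !C)
    = D || C   — De Morgan
E2: C && !!D || !!D && !C || C
    = !!D || C   — distribution
    = D || C   — double negation
Both reduce to D || C, so they are equivalent.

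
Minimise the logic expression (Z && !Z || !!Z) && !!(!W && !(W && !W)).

Z && !W

(Z && !Z || !!Z) && !!(!W && !(W && !W))
= (Z && !Z || Z) && !!(!W && !(W && !W))   [double negation]
= (Z && !Z || Z) && !(W || W && !W)   [De Morgan]
= (Z && !Z || Z) && !W   [complement / identity]
= Z && !W   [complement / identity]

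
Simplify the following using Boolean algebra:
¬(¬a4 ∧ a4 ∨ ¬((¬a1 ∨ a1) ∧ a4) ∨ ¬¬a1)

¬(¬a4 ∧ a4 ∨ ¬((¬a1 ∨ a1) ∧ a4) ∨ ¬¬a1)
= ¬(¬((¬a1 ∨ a1) ∧ a4) ∨ ¬¬a1)   [complement / identity]
= ¬(¬a4 ∨ ¬¬a1)   [complement / identity]
= a4 ∧ ¬a1   [De Morgan]

a4 ∧ ¬a1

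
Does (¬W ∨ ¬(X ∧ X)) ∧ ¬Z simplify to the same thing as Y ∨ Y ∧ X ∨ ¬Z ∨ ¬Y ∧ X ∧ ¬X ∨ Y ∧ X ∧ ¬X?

No

E1: (¬W ∨ ¬(X ∧ X)) ∧ ¬Z
    = (¬W ∨ ¬X) ∧ ¬Z   [idempotence]
E2: Y ∨ Y ∧ X ∨ ¬Z ∨ ¬Y ∧ X ∧ ¬X ∨ Y ∧ X ∧ ¬X
    = Y ∨ Y ∧ X ∨ ¬Z ∨ X ∧ ¬X   [distribution]
    = Y ∨ ¬Z ∨ X ∧ ¬X   [absorption]
    = Y ∨ ¬Z   [complement / identity]
These differ: at W=1, X=0, Y=1, Z=1, E1 = 0 but E2 = 1.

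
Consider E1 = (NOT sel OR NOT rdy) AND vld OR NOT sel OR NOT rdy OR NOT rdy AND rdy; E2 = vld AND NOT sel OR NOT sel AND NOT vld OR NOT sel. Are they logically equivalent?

No

E1: (NOT sel OR NOT rdy) AND vld OR NOT sel OR NOT rdy OR NOT rdy AND rdy
    = (NOT sel OR NOT rdy) AND vld OR NOT sel OR NOT rdy   — complement / identity
    = NOT sel OR NOT rdy   — absorption
E2: vld AND NOT sel OR NOT sel AND NOT vld OR NOT sel
    = NOT sel OR NOT sel   — distribution
    = NOT sel   — idempotence
These differ: at rdy=0, sel=1, vld=0, E1 = 1 but E2 = 0.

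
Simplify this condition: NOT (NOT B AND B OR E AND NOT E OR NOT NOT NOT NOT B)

NOT B

NOT (NOT B AND B OR E AND NOT E OR NOT NOT NOT NOT B)
= NOT (NOT B AND B OR NOT NOT NOT NOT B)
= NOT NOT NOT NOT NOT B
= NOT NOT NOT B
= NOT B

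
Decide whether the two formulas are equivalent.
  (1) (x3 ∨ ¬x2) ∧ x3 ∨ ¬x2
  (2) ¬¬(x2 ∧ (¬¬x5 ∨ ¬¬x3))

No

E1: (x3 ∨ ¬x2) ∧ x3 ∨ ¬x2
    = x3 ∨ ¬x2
E2: ¬¬(x2 ∧ (¬¬x5 ∨ ¬¬x3))
    = x2 ∧ (¬¬x5 ∨ ¬¬x3)
    = x2 ∧ (¬¬x5 ∨ x3)
    = x2 ∧ (x5 ∨ x3)
These differ: at x2=0, x3=0, x5=0, E1 = 1 but E2 = 0.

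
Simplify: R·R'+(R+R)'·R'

R'

R·R'+(R+R)'·R'
= R·R'+R'·R'   — idempotence
= R'   — distribution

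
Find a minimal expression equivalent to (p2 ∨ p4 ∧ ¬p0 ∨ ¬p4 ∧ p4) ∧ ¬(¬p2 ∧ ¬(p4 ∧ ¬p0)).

p2 ∨ p4 ∧ ¬p0

(p2 ∨ p4 ∧ ¬p0 ∨ ¬p4 ∧ p4) ∧ ¬(¬p2 ∧ ¬(p4 ∧ ¬p0))
= (p2 ∨ p4 ∧ ¬p0) ∧ ¬(¬p2 ∧ ¬(p4 ∧ ¬p0))
= (p2 ∨ p4 ∧ ¬p0) ∧ (p2 ∨ p4 ∧ ¬p0)
= p2 ∨ p4 ∧ ¬p0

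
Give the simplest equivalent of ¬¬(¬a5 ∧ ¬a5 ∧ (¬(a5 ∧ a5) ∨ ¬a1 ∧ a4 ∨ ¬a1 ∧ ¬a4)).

¬¬(¬a5 ∧ ¬a5 ∧ (¬(a5 ∧ a5) ∨ ¬a1 ∧ a4 ∨ ¬a1 ∧ ¬a4))
= ¬¬(¬a5 ∧ ¬a5 ∧ (¬a5 ∨ ¬a1 ∧ a4 ∨ ¬a1 ∧ ¬a4))   — idempotence
= ¬¬(¬a5 ∧ ¬a5 ∧ (¬a5 ∨ ¬a1))   — distribution
= ¬¬(¬a5 ∧ (¬a5 ∨ ¬a1))   — idempotence
= ¬a5 ∧ (¬a5 ∨ ¬a1)   — double negation
= ¬a5   — absorption

¬a5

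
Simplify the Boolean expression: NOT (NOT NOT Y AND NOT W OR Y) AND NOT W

NOT (NOT NOT Y AND NOT W OR Y) AND NOT W
= NOT (Y AND NOT W OR Y) AND NOT W   (double negation)
= NOT Y AND NOT W   (absorption)

NOT Y AND NOT W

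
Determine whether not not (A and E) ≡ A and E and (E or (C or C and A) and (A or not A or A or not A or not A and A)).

E1: not not (A and E)
    = A and E   — double negation
E2: A and E and (E or (C or C and A) and (A or not A or A or not A or not A and A))
    = A and E and (E or C and (A or not A or A or not A or not A and A))   — absorption
    = A and E and (E or C and (A or not A or not A and A))   — idempotence
    = A and E and (E or C and (A or not A))   — complement / identity
    = A and E and (E or C)   — complement / identity
    = A and E   — absorption
Both reduce to A and E, so they are equivalent.

Yes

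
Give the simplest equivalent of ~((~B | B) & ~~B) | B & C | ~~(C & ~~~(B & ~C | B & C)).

~B | C

~((~B | B) & ~~B) | B & C | ~~(C & ~~~(B & ~C | B & C))
= ~~~B | B & C | ~~(C & ~~~(B & ~C | B & C))   [complement / identity]
= ~~~B | B & C | ~~(C & ~(B & ~C | B & C))   [double negation]
= ~~~B | B & C | ~~(C & ~B)   [distribution]
= ~~~B | B & C | C & ~B   [double negation]
= ~B | B & C | C & ~B   [double negation]
= ~B | C   [distribution]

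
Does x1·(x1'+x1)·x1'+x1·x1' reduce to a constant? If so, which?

x1·(x1'+x1)·x1'+x1·x1'
= x1·x1'+x1·x1'   [complement / identity]
= x1·x1'   [idempotence]
= 0   [complement]

yes, False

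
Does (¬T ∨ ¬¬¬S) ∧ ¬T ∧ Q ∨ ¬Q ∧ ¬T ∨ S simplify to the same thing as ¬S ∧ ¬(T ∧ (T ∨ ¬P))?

E1: (¬T ∨ ¬¬¬S) ∧ ¬T ∧ Q ∨ ¬Q ∧ ¬T ∨ S
    = (¬T ∨ ¬S) ∧ ¬T ∧ Q ∨ ¬Q ∧ ¬T ∨ S
    = ¬T ∧ Q ∨ ¬Q ∧ ¬T ∨ S
    = ¬T ∨ S
E2: ¬S ∧ ¬(T ∧ (T ∨ ¬P))
    = ¬S ∧ ¬T
These differ: at P=1, Q=0, S=1, T=0, E1 = 1 but E2 = 0.

No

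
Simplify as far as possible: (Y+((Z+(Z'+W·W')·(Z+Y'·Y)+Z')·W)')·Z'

(Y+((Z+(Z'+W·W')·(Z+Y'·Y)+Z')·W)')·Z'
= (Y+((Z+(Z'+W·W')·Z+Z')·W)')·Z'   — complement / identity
= (Y+((Z+Z'·Z+Z')·W)')·Z'   — complement / identity
= (Y+((Z+Z')·W)')·Z'   — complement / identity
= (Y+W')·Z'   — complement / identity

(Y+W')·Z'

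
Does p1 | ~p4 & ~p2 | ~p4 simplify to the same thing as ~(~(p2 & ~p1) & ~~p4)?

E1: p1 | ~p4 & ~p2 | ~p4
    = p1 | ~p4   — absorption
E2: ~(~(p2 & ~p1) & ~~p4)
    = p2 & ~p1 | ~p4   — De Morgan
These differ: at p1=1, p2=0, p4=1, E1 = 1 but E2 = 0.

No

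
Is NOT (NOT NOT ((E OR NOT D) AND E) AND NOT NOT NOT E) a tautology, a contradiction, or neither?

NOT (NOT NOT ((E OR NOT D) AND E) AND NOT NOT NOT E)
= NOT (NOT NOT E AND NOT NOT NOT E)   [absorption]
= NOT (NOT NOT E AND NOT E)   [double negation]
= NOT E OR E   [De Morgan]
= TRUE   [complement]

tautology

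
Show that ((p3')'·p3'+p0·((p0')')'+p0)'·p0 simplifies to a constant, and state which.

0

((p3')'·p3'+p0·((p0')')'+p0)'·p0
= (p3·p3'+p0·((p0')')'+p0)'·p0   (double negation)
= (p0·((p0')')'+p0)'·p0   (complement / identity)
= (p0·p0'+p0)'·p0   (double negation)
= p0'·p0   (complement / identity)
= 0   (complement)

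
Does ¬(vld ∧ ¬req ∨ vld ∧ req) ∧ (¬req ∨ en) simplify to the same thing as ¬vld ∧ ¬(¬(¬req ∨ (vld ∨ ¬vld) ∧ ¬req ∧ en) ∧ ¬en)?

E1: ¬(vld ∧ ¬req ∨ vld ∧ req) ∧ (¬req ∨ en)
    = ¬vld ∧ (¬req ∨ en)
E2: ¬vld ∧ ¬(¬(¬req ∨ (vld ∨ ¬vld) ∧ ¬req ∧ en) ∧ ¬en)
    = ¬vld ∧ ¬(¬(¬req ∨ ¬req ∧ en) ∧ ¬en)
    = ¬vld ∧ ¬(¬¬req ∧ ¬en)
    = ¬vld ∧ (¬req ∨ en)
Both reduce to ¬vld ∧ (¬req ∨ en), so they are equivalent.

Yes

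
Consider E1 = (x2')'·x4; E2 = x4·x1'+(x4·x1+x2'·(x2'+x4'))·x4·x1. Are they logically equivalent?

E1: (x2')'·x4
    = x2·x4   (double negation)
E2: x4·x1'+(x4·x1+x2'·(x2'+x4'))·x4·x1
    = x4·x1'+(x4·x1+x2')·x4·x1   (absorption)
    = x4·x1'+x4·x1   (absorption)
    = x4   (distribution)
These differ: at x1=0, x2=0, x4=1, E1 = 0 but E2 = 1.

No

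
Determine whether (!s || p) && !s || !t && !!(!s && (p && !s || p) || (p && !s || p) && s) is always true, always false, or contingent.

(!s || p) && !s || !t && !!(!s && (p && !s || p) || (p && !s || p) && s)
= (!s || p) && !s || !t && !!(p && !s || p)   [distribution]
= (!s || p) && !s || !t && !!p   [absorption]
= (!s || p) && !s || !t && p   [double negation]
= !s || !t && p   [absorption]
This depends on p, s, t, so it is not a constant.

contingent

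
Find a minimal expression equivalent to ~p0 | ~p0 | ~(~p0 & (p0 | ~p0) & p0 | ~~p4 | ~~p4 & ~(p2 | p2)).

~p0 | ~p4

~p0 | ~p0 | ~(~p0 & (p0 | ~p0) & p0 | ~~p4 | ~~p4 & ~(p2 | p2))
= ~p0 | ~p0 | ~(~p0 & (p0 | ~p0) & p0 | ~~p4 | ~~p4 & ~p2)   (idempotence)
= ~p0 | ~p0 | ~(~p0 & (p0 | ~p0) & p0 | ~~p4)   (absorption)
= ~p0 | ~p0 | ~(~p0 & p0 | ~~p4)   (complement / identity)
= ~p0 | ~p0 | ~~~p4   (complement / identity)
= ~p0 | ~~~p4   (idempotence)
= ~p0 | ~p4   (double negation)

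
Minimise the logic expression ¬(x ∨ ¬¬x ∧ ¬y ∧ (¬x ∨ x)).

¬(x ∨ ¬¬x ∧ ¬y ∧ (¬x ∨ x))
= ¬(x ∨ ¬¬x ∧ ¬y)   (complement / identity)
= ¬(x ∨ x ∧ ¬y)   (double negation)
= ¬x   (absorption)

¬x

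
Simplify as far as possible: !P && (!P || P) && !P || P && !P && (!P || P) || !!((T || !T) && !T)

!P || !T

!P && (!P || P) && !P || P && !P && (!P || P) || !!((T || !T) && !T)
= !P && (!P || P) && !P || P && !P && (!P || P) || !!!T   — complement / identity
= !P && (!P || P) || !!!T   — distribution
= !P || !!!T   — complement / identity
= !P || !T   — double negation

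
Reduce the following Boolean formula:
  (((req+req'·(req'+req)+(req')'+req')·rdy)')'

(((req+req'·(req'+req)+(req')'+req')·rdy)')'
= (((req+req'+(req')'+req')·rdy)')'   — complement / identity
= (((req+req'+req+req')·rdy)')'   — double negation
= (((req+req')·rdy)')'   — idempotence
= (req+req')·rdy   — double negation
= rdy   — complement / identity

rdy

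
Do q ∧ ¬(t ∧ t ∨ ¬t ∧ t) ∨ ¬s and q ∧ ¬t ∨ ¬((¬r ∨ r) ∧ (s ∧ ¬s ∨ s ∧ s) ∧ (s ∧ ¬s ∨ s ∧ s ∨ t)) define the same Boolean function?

Yes

E1: q ∧ ¬(t ∧ t ∨ ¬t ∧ t) ∨ ¬s
    = q ∧ ¬t ∨ ¬s   — distribution
E2: q ∧ ¬t ∨ ¬((¬r ∨ r) ∧ (s ∧ ¬s ∨ s ∧ s) ∧ (s ∧ ¬s ∨ s ∧ s ∨ t))
    = q ∧ ¬t ∨ ¬((¬r ∨ r) ∧ (s ∧ ¬s ∨ s ∧ s))   — absorption
    = q ∧ ¬t ∨ ¬((¬r ∨ r) ∧ s)   — distribution
    = q ∧ ¬t ∨ ¬s   — complement / identity
Both reduce to q ∧ ¬t ∨ ¬s, so they are equivalent.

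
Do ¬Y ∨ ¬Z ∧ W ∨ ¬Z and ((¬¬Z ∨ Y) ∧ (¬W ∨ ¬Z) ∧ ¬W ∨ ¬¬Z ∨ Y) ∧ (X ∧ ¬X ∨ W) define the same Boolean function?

No

E1: ¬Y ∨ ¬Z ∧ W ∨ ¬Z
    = ¬Y ∨ ¬Z   — absorption
E2: ((¬¬Z ∨ Y) ∧ (¬W ∨ ¬Z) ∧ ¬W ∨ ¬¬Z ∨ Y) ∧ (X ∧ ¬X ∨ W)
    = ((¬¬Z ∨ Y) ∧ (¬W ∨ ¬Z) ∧ ¬W ∨ ¬¬Z ∨ Y) ∧ W   — complement / identity
    = ((¬¬Z ∨ Y) ∧ ¬W ∨ ¬¬Z ∨ Y) ∧ W   — absorption
    = (¬¬Z ∨ Y) ∧ W   — absorption
    = (Z ∨ Y) ∧ W   — double negation
These differ: at W=0, X=0, Y=0, Z=1, E1 = 1 but E2 = 0.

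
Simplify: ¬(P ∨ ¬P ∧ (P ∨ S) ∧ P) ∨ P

¬(P ∨ ¬P ∧ (P ∨ S) ∧ P) ∨ P
= ¬(P ∨ ¬P ∧ P) ∨ P   [absorption]
= ¬P ∨ P   [complement / identity]
= True   [complement]

True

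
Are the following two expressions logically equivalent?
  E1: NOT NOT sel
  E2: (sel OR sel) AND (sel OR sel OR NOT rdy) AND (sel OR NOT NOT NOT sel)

E1: NOT NOT sel
    = sel   — double negation
E2: (sel OR sel) AND (sel OR sel OR NOT rdy) AND (sel OR NOT NOT NOT sel)
    = (sel OR sel) AND (sel OR NOT NOT NOT sel)   — absorption
    = (sel OR sel) AND (sel OR NOT sel)   — double negation
    = sel OR sel   — complement / identity
    = sel   — idempotence
Both reduce to sel, so they are equivalent.

Yes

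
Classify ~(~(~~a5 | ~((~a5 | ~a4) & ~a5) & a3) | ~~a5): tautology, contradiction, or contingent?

~(~(~~a5 | ~((~a5 | ~a4) & ~a5) & a3) | ~~a5)
= ~(~(~~a5 | ~~a5 & a3) | ~~a5)   [absorption]
= ~(~~~a5 | ~~a5)   [absorption]
= ~(~a5 | ~~a5)   [double negation]
= a5 & ~a5   [De Morgan]
= 0   [complement]

contradiction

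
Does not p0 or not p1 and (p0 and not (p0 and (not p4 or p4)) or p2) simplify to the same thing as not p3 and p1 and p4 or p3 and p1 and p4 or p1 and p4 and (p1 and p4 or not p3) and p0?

No

E1: not p0 or not p1 and (p0 and not (p0 and (not p4 or p4)) or p2)
    = not p0 or not p1 and (p0 and not p0 or p2)   — complement / identity
    = not p0 or not p1 and p2   — complement / identity
E2: not p3 and p1 and p4 or p3 and p1 and p4 or p1 and p4 and (p1 and p4 or not p3) and p0
    = p1 and p4 or p1 and p4 and (p1 and p4 or not p3) and p0   — distribution
    = p1 and p4 or p1 and p4 and p0   — absorption
    = p1 and p4   — absorption
These differ: at p0=0, p1=1, p2=1, p3=1, p4=0, E1 = 1 but E2 = 0.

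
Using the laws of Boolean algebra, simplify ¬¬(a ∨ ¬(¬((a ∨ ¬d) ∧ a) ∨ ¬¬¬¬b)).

¬¬(a ∨ ¬(¬((a ∨ ¬d) ∧ a) ∨ ¬¬¬¬b))
= ¬¬(a ∨ (a ∨ ¬d) ∧ a ∧ ¬¬¬b)   (De Morgan)
= ¬¬(a ∨ (a ∨ ¬d) ∧ a ∧ ¬b)   (double negation)
= ¬¬(a ∨ a ∧ ¬b)   (absorption)
= a ∨ a ∧ ¬b   (double negation)
= a   (absorption)

a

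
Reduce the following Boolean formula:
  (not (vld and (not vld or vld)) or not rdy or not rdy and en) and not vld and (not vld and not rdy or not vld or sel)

not vld

(not (vld and (not vld or vld)) or not rdy or not rdy and en) and not vld and (not vld and not rdy or not vld or sel)
= (not vld or not rdy or not rdy and en) and not vld and (not vld and not rdy or not vld or sel)
= (not vld or not rdy) and not vld and (not vld and not rdy or not vld or sel)
= not vld and (not vld and not rdy or not vld or sel)
= not vld and (not vld or sel)
= not vld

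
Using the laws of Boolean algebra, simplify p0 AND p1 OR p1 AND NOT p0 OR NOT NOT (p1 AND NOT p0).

p1

p0 AND p1 OR p1 AND NOT p0 OR NOT NOT (p1 AND NOT p0)
= p0 AND p1 OR p1 AND NOT p0 OR p1 AND NOT p0   — double negation
= p0 AND p1 OR p1 AND NOT p0   — idempotence
= p1   — distribution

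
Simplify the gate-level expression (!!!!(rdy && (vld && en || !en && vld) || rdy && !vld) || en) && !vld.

(rdy || en) && !vld

(!!!!(rdy && (vld && en || !en && vld) || rdy && !vld) || en) && !vld
= (!!(rdy && (vld && en || !en && vld) || rdy && !vld) || en) && !vld
= (!!(rdy && vld || rdy && !vld) || en) && !vld
= (!!rdy || en) && !vld
= (rdy || en) && !vld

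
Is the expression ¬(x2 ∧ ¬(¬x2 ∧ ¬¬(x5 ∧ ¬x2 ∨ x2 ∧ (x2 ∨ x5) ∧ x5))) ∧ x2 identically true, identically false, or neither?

identically false

¬(x2 ∧ ¬(¬x2 ∧ ¬¬(x5 ∧ ¬x2 ∨ x2 ∧ (x2 ∨ x5) ∧ x5))) ∧ x2
= ¬(x2 ∧ ¬(¬x2 ∧ ¬¬(x5 ∧ ¬x2 ∨ x2 ∧ x5))) ∧ x2   (absorption)
= ¬(x2 ∧ (x2 ∨ ¬(x5 ∧ ¬x2 ∨ x2 ∧ x5))) ∧ x2   (De Morgan)
= ¬(x2 ∧ (x2 ∨ ¬x5)) ∧ x2   (distribution)
= ¬x2 ∧ x2   (absorption)
= False   (complement)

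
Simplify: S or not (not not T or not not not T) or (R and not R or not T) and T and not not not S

S

S or not (not not T or not not not T) or (R and not R or not T) and T and not not not S
= S or not T and not not T or (R and not R or not T) and T and not not not S   — De Morgan
= S or not T and not not T or not T and T and not not not S   — complement / identity
= S or not T and not not T or not T and T and not S   — double negation
= S or not T and T or not T and T and not S   — double negation
= S or not T and T   — absorption
= S   — complement / identity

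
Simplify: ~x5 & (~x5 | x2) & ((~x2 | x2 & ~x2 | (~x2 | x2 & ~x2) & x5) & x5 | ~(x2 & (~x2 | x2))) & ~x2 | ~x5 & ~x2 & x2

~x5 & ~x2

~x5 & (~x5 | x2) & ((~x2 | x2 & ~x2 | (~x2 | x2 & ~x2) & x5) & x5 | ~(x2 & (~x2 | x2))) & ~x2 | ~x5 & ~x2 & x2
= ~x5 & (~x5 | x2) & ((~x2 | x2 & ~x2) & x5 | ~(x2 & (~x2 | x2))) & ~x2 | ~x5 & ~x2 & x2   [absorption]
= ~x5 & (~x5 | x2) & ((~x2 | x2 & ~x2) & x5 | ~x2) & ~x2 | ~x5 & ~x2 & x2   [complement / identity]
= ~x5 & (~x5 | x2) & (~x2 & x5 | ~x2) & ~x2 | ~x5 & ~x2 & x2   [complement / identity]
= ~x5 & (~x5 | x2) & ~x2 & ~x2 | ~x5 & ~x2 & x2   [absorption]
= ~x5 & ~x2 & ~x2 | ~x5 & ~x2 & x2   [absorption]
= ~x5 & ~x2   [distribution]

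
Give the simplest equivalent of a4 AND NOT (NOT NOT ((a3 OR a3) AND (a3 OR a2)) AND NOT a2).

a4 AND NOT (NOT NOT ((a3 OR a3) AND (a3 OR a2)) AND NOT a2)
= a4 AND NOT (NOT NOT (a3 AND a2 OR a3) AND NOT a2)   [distribution]
= a4 AND NOT (NOT NOT a3 AND NOT a2)   [absorption]
= a4 AND (NOT a3 OR a2)   [De Morgan]

a4 AND (NOT a3 OR a2)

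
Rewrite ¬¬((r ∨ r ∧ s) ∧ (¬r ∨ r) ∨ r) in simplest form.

r

¬¬((r ∨ r ∧ s) ∧ (¬r ∨ r) ∨ r)
= ¬¬(r ∨ r ∧ s ∨ r)   — complement / identity
= ¬¬(r ∨ r)   — absorption
= r ∨ r   — double negation
= r   — idempotence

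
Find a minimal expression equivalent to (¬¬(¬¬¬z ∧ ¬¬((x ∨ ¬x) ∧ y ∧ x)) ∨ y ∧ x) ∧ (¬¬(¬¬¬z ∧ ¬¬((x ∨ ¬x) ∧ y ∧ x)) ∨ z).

(¬¬(¬¬¬z ∧ ¬¬((x ∨ ¬x) ∧ y ∧ x)) ∨ y ∧ x) ∧ (¬¬(¬¬¬z ∧ ¬¬((x ∨ ¬x) ∧ y ∧ x)) ∨ z)
= ¬¬(¬¬¬z ∧ ¬¬((x ∨ ¬x) ∧ y ∧ x)) ∨ y ∧ x ∧ z   (distribution)
= ¬(¬¬z ∨ ¬((x ∨ ¬x) ∧ y ∧ x)) ∨ y ∧ x ∧ z   (De Morgan)
= ¬(¬¬z ∨ ¬(y ∧ x)) ∨ y ∧ x ∧ z   (complement / identity)
= ¬z ∧ y ∧ x ∨ y ∧ x ∧ z   (De Morgan)
= y ∧ x   (distribution)

y ∧ x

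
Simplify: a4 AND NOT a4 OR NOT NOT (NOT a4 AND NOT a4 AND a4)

FALSE

a4 AND NOT a4 OR NOT NOT (NOT a4 AND NOT a4 AND a4)
= a4 AND NOT a4 OR NOT NOT (NOT a4 AND a4)
= NOT NOT (NOT a4 AND a4)
= NOT a4 AND a4
= FALSE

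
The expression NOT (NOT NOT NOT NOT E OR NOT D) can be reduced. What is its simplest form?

NOT (NOT NOT NOT NOT E OR NOT D)
= NOT (NOT NOT E OR NOT D)   — double negation
= NOT E AND D   — De Morgan

NOT E AND D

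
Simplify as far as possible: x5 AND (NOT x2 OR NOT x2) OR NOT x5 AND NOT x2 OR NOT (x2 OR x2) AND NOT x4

x5 AND (NOT x2 OR NOT x2) OR NOT x5 AND NOT x2 OR NOT (x2 OR x2) AND NOT x4
= x5 AND (NOT x2 OR NOT x2) OR NOT x5 AND NOT x2 OR NOT x2 AND NOT x4   [idempotence]
= x5 AND NOT x2 OR NOT x5 AND NOT x2 OR NOT x2 AND NOT x4   [idempotence]
= NOT x2 OR NOT x2 AND NOT x4   [distribution]
= NOT x2   [absorption]

NOT x2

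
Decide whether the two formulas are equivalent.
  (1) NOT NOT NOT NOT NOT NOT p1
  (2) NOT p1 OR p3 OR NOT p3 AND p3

E1: NOT NOT NOT NOT NOT NOT p1
    = NOT NOT NOT NOT p1   [double negation]
    = NOT NOT p1   [double negation]
    = p1   [double negation]
E2: NOT p1 OR p3 OR NOT p3 AND p3
    = NOT p1 OR p3   [complement / identity]
These differ: at p1=0, p3=0, E1 = 0 but E2 = 1.

No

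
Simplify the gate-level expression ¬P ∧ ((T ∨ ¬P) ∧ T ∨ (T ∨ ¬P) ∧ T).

¬P ∧ T

¬P ∧ ((T ∨ ¬P) ∧ T ∨ (T ∨ ¬P) ∧ T)
= ¬P ∧ (T ∨ ¬P) ∧ T   [idempotence]
= ¬P ∧ T   [absorption]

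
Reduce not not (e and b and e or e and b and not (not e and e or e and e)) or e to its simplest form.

not not (e and b and e or e and b and not (not e and e or e and e)) or e
= not not (e and b and e or e and b and not e) or e   — distribution
= not not (e and b) or e   — distribution
= e and b or e   — double negation
= e   — absorption

e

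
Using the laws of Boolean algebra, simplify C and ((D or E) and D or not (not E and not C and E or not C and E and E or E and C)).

C and (D or not E)

C and ((D or E) and D or not (not E and not C and E or not C and E and E or E and C))
= C and (D or not (not E and not C and E or not C and E and E or E and C))
= C and (D or not (not C and E or E and C))
= C and (D or not E)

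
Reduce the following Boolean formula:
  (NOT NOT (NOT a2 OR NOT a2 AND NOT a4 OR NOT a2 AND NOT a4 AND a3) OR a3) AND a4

(NOT NOT (NOT a2 OR NOT a2 AND NOT a4 OR NOT a2 AND NOT a4 AND a3) OR a3) AND a4
= (NOT NOT (NOT a2 OR NOT a2 AND NOT a4) OR a3) AND a4   — absorption
= (NOT NOT NOT a2 OR a3) AND a4   — absorption
= (NOT a2 OR a3) AND a4   — double negation

(NOT a2 OR a3) AND a4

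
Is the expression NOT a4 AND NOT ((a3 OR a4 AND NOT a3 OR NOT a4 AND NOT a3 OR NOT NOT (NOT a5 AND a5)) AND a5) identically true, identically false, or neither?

NOT a4 AND NOT ((a3 OR a4 AND NOT a3 OR NOT a4 AND NOT a3 OR NOT NOT (NOT a5 AND a5)) AND a5)
= NOT a4 AND NOT ((a3 OR a4 AND NOT a3 OR NOT a4 AND NOT a3 OR NOT a5 AND a5) AND a5)   — double negation
= NOT a4 AND NOT ((a3 OR NOT a3 OR NOT a5 AND a5) AND a5)   — distribution
= NOT a4 AND NOT ((a3 OR NOT a3) AND a5)   — complement / identity
= NOT a4 AND NOT a5   — complement / identity
This depends on a4, a5, so it is not a constant.

neither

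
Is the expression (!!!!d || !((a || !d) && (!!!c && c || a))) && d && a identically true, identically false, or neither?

neither

(!!!!d || !((a || !d) && (!!!c && c || a))) && d && a
= (!!d || !((a || !d) && (!!!c && c || a))) && d && a   [double negation]
= (!!d || !((a || !d) && (!c && c || a))) && d && a   [double negation]
= (!!d || !((a || !d) && a)) && d && a   [complement / identity]
= (!!d || !a) && d && a   [absorption]
= (d || !a) && d && a   [double negation]
= d && a   [absorption]
This depends on a, d, so it is not a constant.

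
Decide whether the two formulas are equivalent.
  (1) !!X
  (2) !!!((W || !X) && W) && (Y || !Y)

No

E1: !!X
    = X   — double negation
E2: !!!((W || !X) && W) && (Y || !Y)
    = !!!W && (Y || !Y)   — absorption
    = !W && (Y || !Y)   — double negation
    = !W   — complement / identity
These differ: at W=0, X=0, Y=0, E1 = 0 but E2 = 1.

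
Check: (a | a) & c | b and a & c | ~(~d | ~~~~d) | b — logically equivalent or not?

E1: (a | a) & c | b
    = a & c | b   (idempotence)
E2: a & c | ~(~d | ~~~~d) | b
    = a & c | ~(~d | ~~d) | b   (double negation)
    = a & c | d & ~d | b   (De Morgan)
    = a & c | b   (complement / identity)
Both reduce to a & c | b, so they are equivalent.

Yes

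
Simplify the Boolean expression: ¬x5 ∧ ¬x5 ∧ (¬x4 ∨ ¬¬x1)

¬x5 ∧ (¬x4 ∨ x1)

¬x5 ∧ ¬x5 ∧ (¬x4 ∨ ¬¬x1)
= ¬x5 ∧ (¬x4 ∨ ¬¬x1)   — idempotence
= ¬x5 ∧ (¬x4 ∨ x1)   — double negation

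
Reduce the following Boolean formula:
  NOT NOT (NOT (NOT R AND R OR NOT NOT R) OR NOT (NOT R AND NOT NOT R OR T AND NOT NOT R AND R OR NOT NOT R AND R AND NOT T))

NOT NOT (NOT (NOT R AND R OR NOT NOT R) OR NOT (NOT R AND NOT NOT R OR T AND NOT NOT R AND R OR NOT NOT R AND R AND NOT T))
= NOT NOT (NOT (NOT R AND R OR NOT NOT R) OR NOT (NOT R AND NOT NOT R OR NOT NOT R AND R))   — distribution
= NOT NOT (NOT NOT NOT R OR NOT (NOT R AND NOT NOT R OR NOT NOT R AND R))   — complement / identity
= NOT NOT (NOT NOT NOT R OR NOT NOT NOT R)   — distribution
= NOT NOT NOT NOT NOT R   — idempotence
= NOT NOT NOT R   — double negation
= NOT R   — double negation

NOT R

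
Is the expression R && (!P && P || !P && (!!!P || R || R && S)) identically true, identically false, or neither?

R && (!P && P || !P && (!!!P || R || R && S))
= R && (!P && P || !P && (!P || R || R && S))
= R && (!P && P || !P && (!P || R))
= R && (!P && P || !P)
= R && !P
This depends on P, R, so it is not a constant.

neither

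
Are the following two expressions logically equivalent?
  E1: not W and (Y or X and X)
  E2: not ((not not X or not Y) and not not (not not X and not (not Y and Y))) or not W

No

E1: not W and (Y or X and X)
    = not W and (Y or X)   (idempotence)
E2: not ((not not X or not Y) and not not (not not X and not (not Y and Y))) or not W
    = not ((not not X or not Y) and not (not X or not Y and Y)) or not W   (De Morgan)
    = not ((not not X or not Y) and not not X) or not W   (complement / identity)
    = not not not X or not W   (absorption)
    = not X or not W   (double negation)
These differ: at W=1, X=0, Y=0, E1 = 0 but E2 = 1.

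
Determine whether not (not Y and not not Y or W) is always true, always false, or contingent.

not (not Y and not not Y or W)
= not (not Y and Y or W)   — double negation
= not W   — complement / identity
This depends on W, so it is not a constant.

contingent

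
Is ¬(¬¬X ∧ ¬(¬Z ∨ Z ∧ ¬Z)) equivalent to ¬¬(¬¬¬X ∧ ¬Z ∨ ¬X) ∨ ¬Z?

E1: ¬(¬¬X ∧ ¬(¬Z ∨ Z ∧ ¬Z))
    = ¬(¬¬X ∧ ¬¬Z)   (complement / identity)
    = ¬X ∨ ¬Z   (De Morgan)
E2: ¬¬(¬¬¬X ∧ ¬Z ∨ ¬X) ∨ ¬Z
    = ¬¬(¬X ∧ ¬Z ∨ ¬X) ∨ ¬Z   (double negation)
    = ¬X ∧ ¬Z ∨ ¬X ∨ ¬Z   (double negation)
    = ¬X ∨ ¬Z   (absorption)
Both reduce to ¬X ∨ ¬Z, so they are equivalent.

Yes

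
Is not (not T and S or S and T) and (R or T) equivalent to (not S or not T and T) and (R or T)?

E1: not (not T and S or S and T) and (R or T)
    = not S and (R or T)   — distribution
E2: (not S or not T and T) and (R or T)
    = not S and (R or T)   — complement / identity
Both reduce to not S and (R or T), so they are equivalent.

Yes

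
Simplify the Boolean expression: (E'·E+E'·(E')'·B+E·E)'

E'

(E'·E+E'·(E')'·B+E·E)'
= (E'·E+E'·E·B+E·E)'   [double negation]
= (E'·E+E·E)'   [absorption]
= E'   [distribution]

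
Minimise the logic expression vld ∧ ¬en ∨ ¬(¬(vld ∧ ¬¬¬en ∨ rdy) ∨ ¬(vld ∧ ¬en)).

vld ∧ ¬en

vld ∧ ¬en ∨ ¬(¬(vld ∧ ¬¬¬en ∨ rdy) ∨ ¬(vld ∧ ¬en))
= vld ∧ ¬en ∨ (vld ∧ ¬¬¬en ∨ rdy) ∧ vld ∧ ¬en   [De Morgan]
= vld ∧ ¬en ∨ (vld ∧ ¬en ∨ rdy) ∧ vld ∧ ¬en   [double negation]
= vld ∧ ¬en ∨ vld ∧ ¬en   [absorption]
= vld ∧ ¬en   [idempotence]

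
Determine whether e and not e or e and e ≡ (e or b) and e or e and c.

E1: e and not e or e and e
    = e   [distribution]
E2: (e or b) and e or e and c
    = e or e and c   [absorption]
    = e   [absorption]
Both reduce to e, so they are equivalent.

Yes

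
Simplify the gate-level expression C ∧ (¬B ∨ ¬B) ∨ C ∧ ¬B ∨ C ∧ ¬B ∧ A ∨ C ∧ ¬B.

C ∧ (¬B ∨ ¬B) ∨ C ∧ ¬B ∨ C ∧ ¬B ∧ A ∨ C ∧ ¬B
= C ∧ ¬B ∨ C ∧ ¬B ∨ C ∧ ¬B ∧ A ∨ C ∧ ¬B
= C ∧ ¬B ∨ C ∧ ¬B ∧ A ∨ C ∧ ¬B
= C ∧ ¬B ∨ C ∧ ¬B
= C ∧ ¬B

C ∧ ¬B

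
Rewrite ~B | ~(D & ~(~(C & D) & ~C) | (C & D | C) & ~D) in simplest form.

~B | ~(D & ~(~(C & D) & ~C) | (C & D | C) & ~D)
= ~B | ~(D & (C & D | C) | (C & D | C) & ~D)
= ~B | ~(C & D | C)
= ~B | ~C

~B | ~C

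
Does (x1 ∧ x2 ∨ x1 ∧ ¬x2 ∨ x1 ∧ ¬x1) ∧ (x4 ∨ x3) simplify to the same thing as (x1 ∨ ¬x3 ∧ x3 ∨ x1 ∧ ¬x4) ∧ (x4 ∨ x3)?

Yes

E1: (x1 ∧ x2 ∨ x1 ∧ ¬x2 ∨ x1 ∧ ¬x1) ∧ (x4 ∨ x3)
    = (x1 ∧ x2 ∨ x1 ∧ ¬x2) ∧ (x4 ∨ x3)
    = x1 ∧ (x4 ∨ x3)
E2: (x1 ∨ ¬x3 ∧ x3 ∨ x1 ∧ ¬x4) ∧ (x4 ∨ x3)
    = (x1 ∨ x1 ∧ ¬x4) ∧ (x4 ∨ x3)
    = x1 ∧ (x4 ∨ x3)
Both reduce to x1 ∧ (x4 ∨ x3), so they are equivalent.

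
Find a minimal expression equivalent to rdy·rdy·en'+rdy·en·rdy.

rdy

rdy·rdy·en'+rdy·en·rdy
= (rdy·en'+en·rdy)·rdy
= rdy·rdy
= rdy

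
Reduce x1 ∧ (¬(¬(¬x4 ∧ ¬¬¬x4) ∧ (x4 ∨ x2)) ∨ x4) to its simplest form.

x1

x1 ∧ (¬(¬(¬x4 ∧ ¬¬¬x4) ∧ (x4 ∨ x2)) ∨ x4)
= x1 ∧ (¬(¬(¬x4 ∧ ¬x4) ∧ (x4 ∨ x2)) ∨ x4)   [double negation]
= x1 ∧ (¬((x4 ∨ x4) ∧ (x4 ∨ x2)) ∨ x4)   [De Morgan]
= x1 ∧ (¬(x4 ∧ x2 ∨ x4) ∨ x4)   [distribution]
= x1 ∧ (¬x4 ∨ x4)   [absorption]
= x1   [complement / identity]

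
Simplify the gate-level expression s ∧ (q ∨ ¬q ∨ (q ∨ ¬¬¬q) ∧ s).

s

s ∧ (q ∨ ¬q ∨ (q ∨ ¬¬¬q) ∧ s)
= s ∧ (q ∨ ¬q ∨ (q ∨ ¬q) ∧ s)
= s ∧ (q ∨ ¬q)
= s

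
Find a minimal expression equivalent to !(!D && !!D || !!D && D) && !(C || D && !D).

!D && !C

!(!D && !!D || !!D && D) && !(C || D && !D)
= !(!D && !!D || !!D && D) && !C   — complement / identity
= !!!D && !C   — distribution
= !D && !C   — double negation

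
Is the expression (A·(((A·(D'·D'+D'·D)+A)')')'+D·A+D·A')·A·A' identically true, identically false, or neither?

identically false

(A·(((A·(D'·D'+D'·D)+A)')')'+D·A+D·A')·A·A'
= (A·(A·(D'·D'+D'·D)+A)'+D·A+D·A')·A·A'   — double negation
= (A·(A·D'+A)'+D·A+D·A')·A·A'   — distribution
= (A·(A·D'+A)'+D)·A·A'   — distribution
= (A·A'+D)·A·A'   — absorption
= A·A'   — absorption
= 0   — complement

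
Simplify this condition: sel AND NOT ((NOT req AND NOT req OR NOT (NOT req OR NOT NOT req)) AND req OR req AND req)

sel AND NOT req

sel AND NOT ((NOT req AND NOT req OR NOT (NOT req OR NOT NOT req)) AND req OR req AND req)
= sel AND NOT ((NOT req AND NOT req OR req AND NOT req) AND req OR req AND req)   — De Morgan
= sel AND NOT (NOT req AND req OR req AND req)   — distribution
= sel AND NOT req   — distribution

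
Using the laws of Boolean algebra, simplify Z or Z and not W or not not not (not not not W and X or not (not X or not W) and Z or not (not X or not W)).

Z or Z and not W or not not not (not not not W and X or not (not X or not W) and Z or not (not X or not W))
= Z or Z and not W or not (not not not W and X or not (not X or not W) and Z or not (not X or not W))
= Z or not (not not not W and X or not (not X or not W) and Z or not (not X or not W))
= Z or not (not not not W and X or not (not X or not W))
= Z or not (not W and X or not (not X or not W))
= Z or not (not W and X or X and W)
= Z or not X

Z or not X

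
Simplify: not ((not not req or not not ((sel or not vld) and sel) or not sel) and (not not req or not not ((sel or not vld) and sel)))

not ((not not req or not not ((sel or not vld) and sel) or not sel) and (not not req or not not ((sel or not vld) and sel)))
= not (not not req or not not ((sel or not vld) and sel))
= not req and not ((sel or not vld) and sel)
= not req and not sel

not req and not sel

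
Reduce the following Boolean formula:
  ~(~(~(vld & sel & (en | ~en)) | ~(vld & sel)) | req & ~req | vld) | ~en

~(~(~(vld & sel & (en | ~en)) | ~(vld & sel)) | req & ~req | vld) | ~en
= ~(~(~(vld & sel & (en | ~en)) | ~(vld & sel)) | vld) | ~en   [complement / identity]
= ~(~(~(vld & sel) | ~(vld & sel)) | vld) | ~en   [complement / identity]
= ~(vld & sel & vld & sel | vld) | ~en   [De Morgan]
= ~(vld & sel | vld) | ~en   [idempotence]
= ~vld | ~en   [absorption]

~vld | ~en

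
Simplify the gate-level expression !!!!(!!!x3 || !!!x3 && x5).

!!!!(!!!x3 || !!!x3 && x5)
= !!!!!!!x3   (absorption)
= !!!!!x3   (double negation)
= !!!x3   (double negation)
= !x3   (double negation)

!x3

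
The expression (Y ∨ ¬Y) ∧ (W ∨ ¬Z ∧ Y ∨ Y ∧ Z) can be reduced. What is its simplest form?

W ∨ Y

(Y ∨ ¬Y) ∧ (W ∨ ¬Z ∧ Y ∨ Y ∧ Z)
= (Y ∨ ¬Y) ∧ (W ∨ Y)
= W ∨ Y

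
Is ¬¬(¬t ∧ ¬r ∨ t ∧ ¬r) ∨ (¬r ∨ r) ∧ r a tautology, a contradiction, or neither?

¬¬(¬t ∧ ¬r ∨ t ∧ ¬r) ∨ (¬r ∨ r) ∧ r
= ¬¬(¬t ∧ ¬r ∨ t ∧ ¬r) ∨ r   (complement / identity)
= ¬t ∧ ¬r ∨ t ∧ ¬r ∨ r   (double negation)
= ¬r ∨ r   (distribution)
= True   (complement)

tautology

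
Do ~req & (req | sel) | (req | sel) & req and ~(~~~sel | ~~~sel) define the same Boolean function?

No

E1: ~req & (req | sel) | (req | sel) & req
    = req | sel   (distribution)
E2: ~(~~~sel | ~~~sel)
    = ~~~~sel   (idempotence)
    = ~~sel   (double negation)
    = sel   (double negation)
These differ: at req=1, sel=0, E1 = 1 but E2 = 0.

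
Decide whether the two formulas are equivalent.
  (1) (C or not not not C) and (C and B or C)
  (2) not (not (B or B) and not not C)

E1: (C or not not not C) and (C and B or C)
    = (C or not C) and (C and B or C)   — double negation
    = C and B or C   — complement / identity
    = C   — absorption
E2: not (not (B or B) and not not C)
    = B or B or not C   — De Morgan
    = B or not C   — idempotence
These differ: at B=0, C=0, E1 = 0 but E2 = 1.

No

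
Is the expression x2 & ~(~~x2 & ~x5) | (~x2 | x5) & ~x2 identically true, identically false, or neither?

x2 & ~(~~x2 & ~x5) | (~x2 | x5) & ~x2
= x2 & (~x2 | x5) | (~x2 | x5) & ~x2
= ~x2 | x5
This depends on x2, x5, so it is not a constant.

neither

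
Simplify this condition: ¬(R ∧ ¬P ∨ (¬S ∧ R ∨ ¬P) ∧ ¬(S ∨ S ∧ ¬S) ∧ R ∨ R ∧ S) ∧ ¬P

¬(R ∧ ¬P ∨ (¬S ∧ R ∨ ¬P) ∧ ¬(S ∨ S ∧ ¬S) ∧ R ∨ R ∧ S) ∧ ¬P
= ¬(R ∧ ¬P ∨ (¬S ∧ R ∨ ¬P) ∧ ¬S ∧ R ∨ R ∧ S) ∧ ¬P   (complement / identity)
= ¬(R ∧ ¬P ∨ ¬S ∧ R ∨ R ∧ S) ∧ ¬P   (absorption)
= ¬(R ∧ ¬P ∨ R) ∧ ¬P   (distribution)
= ¬R ∧ ¬P   (absorption)

¬R ∧ ¬P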